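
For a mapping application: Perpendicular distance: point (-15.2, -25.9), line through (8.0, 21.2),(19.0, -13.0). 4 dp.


|cross product| = 1311.54
|line direction| = sqrt(1290.64) = 35.9255
Distance = 1311.54/sqrt(1290.64) = 36.5072

36.5072


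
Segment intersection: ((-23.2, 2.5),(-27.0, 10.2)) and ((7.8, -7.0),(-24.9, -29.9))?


Cross products: d1=-1020.55, d2=-1359.36, d3=-202.6, d4=136.21
d1*d2 < 0 and d3*d4 < 0? no

No, they don't intersect


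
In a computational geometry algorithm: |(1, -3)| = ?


|u| = sqrt(1^2 + (-3)^2) = sqrt(10) = 3.1623

3.1623


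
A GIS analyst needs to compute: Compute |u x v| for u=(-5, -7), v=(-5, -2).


|u x v| = |(-5)*(-2) - (-7)*(-5)|
= |10 - 35| = 25

25


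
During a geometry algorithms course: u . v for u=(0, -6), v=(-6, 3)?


u . v = u_x*v_x + u_y*v_y = 0*(-6) + (-6)*3
= 0 + (-18) = -18

-18


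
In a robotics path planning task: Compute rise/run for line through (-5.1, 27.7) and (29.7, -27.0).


slope = (y2-y1)/(x2-x1) = ((-27)-27.7)/(29.7-(-5.1)) = (-54.7)/34.8 = -1.5718

-1.5718


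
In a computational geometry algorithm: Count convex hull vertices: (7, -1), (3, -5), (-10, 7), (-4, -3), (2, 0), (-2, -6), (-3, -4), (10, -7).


Convex hull vertices (CCW): (-10, 7), (-4, -3), (-2, -6), (10, -7), (7, -1)
Count = 5

5


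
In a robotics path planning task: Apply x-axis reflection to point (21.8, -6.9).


Reflection over x-axis: (x,y) -> (x,-y)
(21.8, -6.9) -> (21.8, 6.9)

(21.8, 6.9)


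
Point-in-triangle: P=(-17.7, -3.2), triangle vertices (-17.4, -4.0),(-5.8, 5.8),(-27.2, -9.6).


Cross products: AB x AP = 12.22, BC x BP = 9.34, CA x CP = 9.52
All same sign? yes

Yes, inside


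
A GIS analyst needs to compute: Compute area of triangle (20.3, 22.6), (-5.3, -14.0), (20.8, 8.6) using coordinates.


Area = |x_A(y_B-y_C) + x_B(y_C-y_A) + x_C(y_A-y_B)|/2
= |(-458.78) + 74.2 + 761.28|/2
= 376.7/2 = 188.35

188.35


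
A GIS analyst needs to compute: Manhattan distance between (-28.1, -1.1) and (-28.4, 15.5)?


|(-28.1)-(-28.4)| + |(-1.1)-15.5| = 0.3 + 16.6 = 16.9

16.9


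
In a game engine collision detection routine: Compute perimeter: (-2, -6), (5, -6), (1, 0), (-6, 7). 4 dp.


Sides: (-2, -6)->(5, -6): sqrt(49) = 7, (5, -6)->(1, 0): sqrt(52) = 7.211103, (1, 0)->(-6, 7): sqrt(98) = 9.899495, (-6, 7)->(-2, -6): sqrt(185) = 13.601471
Sum = 37.712069
Perimeter = 37.7121

37.7121


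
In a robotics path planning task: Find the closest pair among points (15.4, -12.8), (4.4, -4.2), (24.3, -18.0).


d(P0,P1) = 13.9628, d(P0,P2) = 10.3078, d(P1,P2) = 24.2167
Closest: P0 and P2

Closest pair: (15.4, -12.8) and (24.3, -18.0), distance = 10.3078


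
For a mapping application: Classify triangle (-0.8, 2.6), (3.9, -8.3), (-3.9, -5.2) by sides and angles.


Side lengths squared: AB^2=140.9, BC^2=70.45, CA^2=70.45
Sorted: [70.45, 70.45, 140.9]
By sides: Isosceles, By angles: Right

Isosceles, Right


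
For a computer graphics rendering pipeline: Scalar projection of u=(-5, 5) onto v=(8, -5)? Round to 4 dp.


u.v = -65, |v| = sqrt(89) = 9.434
Scalar projection = u.v / |v| = -65 / sqrt(89) = -6.89

-6.89


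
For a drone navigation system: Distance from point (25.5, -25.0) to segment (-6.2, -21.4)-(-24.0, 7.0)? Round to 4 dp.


Project P onto AB: t = 0 (clamped to [0,1])
Closest point on segment: (-6.2, -21.4)
Distance: 31.9038

31.9038


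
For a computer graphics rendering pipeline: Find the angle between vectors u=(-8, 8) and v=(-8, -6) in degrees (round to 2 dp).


u.v = 16, |u| = sqrt(128) = 11.3137, |v| = sqrt(100) = 10
cos(theta) = u.v/(|u||v|) = 16/sqrt(12800) = 0.141421
theta = acos(0.141421) = 81.87 degrees

81.87 degrees


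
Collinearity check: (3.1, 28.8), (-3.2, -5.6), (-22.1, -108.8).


Cross product: ((-3.2)-3.1)*((-108.8)-28.8) - ((-5.6)-28.8)*((-22.1)-3.1)
= 0

Yes, collinear


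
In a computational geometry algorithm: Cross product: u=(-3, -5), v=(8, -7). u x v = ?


u x v = u_x*v_y - u_y*v_x = (-3)*(-7) - (-5)*8
= 21 - (-40) = 61

61


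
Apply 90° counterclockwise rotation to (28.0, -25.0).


90° CCW: (x,y) -> (-y, x)
(28,-25) -> (25, 28)

(25, 28)


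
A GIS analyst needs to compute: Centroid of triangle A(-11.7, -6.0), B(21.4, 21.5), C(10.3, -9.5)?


Centroid = ((x_A+x_B+x_C)/3, (y_A+y_B+y_C)/3)
= (((-11.7)+21.4+10.3)/3, ((-6)+21.5+(-9.5))/3)
= (6.6667, 2)

(6.6667, 2)


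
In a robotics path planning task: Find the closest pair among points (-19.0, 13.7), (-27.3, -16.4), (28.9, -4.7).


d(P0,P1) = 31.2234, d(P0,P2) = 51.3125, d(P1,P2) = 57.405
Closest: P0 and P1

Closest pair: (-19.0, 13.7) and (-27.3, -16.4), distance = 31.2234


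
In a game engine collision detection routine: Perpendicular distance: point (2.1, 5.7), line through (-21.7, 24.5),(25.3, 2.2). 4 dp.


|cross product| = 352.86
|line direction| = sqrt(2706.29) = 52.022
Distance = 352.86/sqrt(2706.29) = 6.7829

6.7829


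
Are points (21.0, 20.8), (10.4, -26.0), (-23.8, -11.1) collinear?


Cross product: (10.4-21)*((-11.1)-20.8) - ((-26)-20.8)*((-23.8)-21)
= -1758.5

No, not collinear


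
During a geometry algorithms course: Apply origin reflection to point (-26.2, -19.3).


Reflection over origin: (x,y) -> (-x,-y)
(-26.2, -19.3) -> (26.2, 19.3)

(26.2, 19.3)


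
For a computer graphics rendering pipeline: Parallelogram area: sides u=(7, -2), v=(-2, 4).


|u x v| = |7*4 - (-2)*(-2)|
= |28 - 4| = 24

24


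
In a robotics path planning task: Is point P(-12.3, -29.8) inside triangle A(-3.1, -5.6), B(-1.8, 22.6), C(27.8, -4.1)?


Cross products: AB x AP = 227.98, BC x BP = -1831.39, CA x CP = 733.98
All same sign? no

No, outside


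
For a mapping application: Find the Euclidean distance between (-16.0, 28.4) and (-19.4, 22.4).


dx=-3.4, dy=-6
d^2 = (-3.4)^2 + (-6)^2 = 47.56
d = sqrt(47.56) = 6.8964

6.8964


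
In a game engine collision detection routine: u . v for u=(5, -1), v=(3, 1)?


u . v = u_x*v_x + u_y*v_y = 5*3 + (-1)*1
= 15 + (-1) = 14

14


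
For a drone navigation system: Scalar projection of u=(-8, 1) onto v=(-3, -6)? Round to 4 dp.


u.v = 18, |v| = sqrt(45) = 6.7082
Scalar projection = u.v / |v| = 18 / sqrt(45) = 2.6833

2.6833


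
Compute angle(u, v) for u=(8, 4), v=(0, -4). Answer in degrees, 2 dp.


u.v = -16, |u| = sqrt(80) = 8.9443, |v| = sqrt(16) = 4
cos(theta) = u.v/(|u||v|) = -16/sqrt(1280) = -0.447214
theta = acos(-0.447214) = 116.57 degrees

116.57 degrees


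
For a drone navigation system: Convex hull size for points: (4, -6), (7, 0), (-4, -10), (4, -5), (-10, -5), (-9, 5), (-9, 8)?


Convex hull vertices (CCW): (-10, -5), (-4, -10), (4, -6), (7, 0), (-9, 8)
Count = 5

5


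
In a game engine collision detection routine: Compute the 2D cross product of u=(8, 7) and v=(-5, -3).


u x v = u_x*v_y - u_y*v_x = 8*(-3) - 7*(-5)
= (-24) - (-35) = 11

11


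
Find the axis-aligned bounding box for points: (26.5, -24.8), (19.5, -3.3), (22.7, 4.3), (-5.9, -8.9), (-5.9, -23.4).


x range: [-5.9, 26.5]
y range: [-24.8, 4.3]
Bounding box: (-5.9,-24.8) to (26.5,4.3)

(-5.9,-24.8) to (26.5,4.3)


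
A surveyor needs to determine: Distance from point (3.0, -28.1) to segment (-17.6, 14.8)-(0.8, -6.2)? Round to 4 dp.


Project P onto AB: t = 1 (clamped to [0,1])
Closest point on segment: (0.8, -6.2)
Distance: 22.0102

22.0102


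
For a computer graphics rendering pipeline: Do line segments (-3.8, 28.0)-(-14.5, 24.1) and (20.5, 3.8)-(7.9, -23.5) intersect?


Cross products: d1=-968.31, d2=-1211.28, d3=353.71, d4=596.68
d1*d2 < 0 and d3*d4 < 0? no

No, they don't intersect


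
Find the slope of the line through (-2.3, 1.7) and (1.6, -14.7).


slope = (y2-y1)/(x2-x1) = ((-14.7)-1.7)/(1.6-(-2.3)) = (-16.4)/3.9 = -4.2051

-4.2051


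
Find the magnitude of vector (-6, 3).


|u| = sqrt((-6)^2 + 3^2) = sqrt(45) = 6.7082

6.7082


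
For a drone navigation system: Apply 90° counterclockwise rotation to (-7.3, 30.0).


90° CCW: (x,y) -> (-y, x)
(-7.3,30) -> (-30, -7.3)

(-30, -7.3)


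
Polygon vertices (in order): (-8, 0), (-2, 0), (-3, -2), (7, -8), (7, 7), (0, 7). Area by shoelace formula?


Shoelace sum: ((-8)*0 - (-2)*0) + ((-2)*(-2) - (-3)*0) + ((-3)*(-8) - 7*(-2)) + (7*7 - 7*(-8)) + (7*7 - 0*7) + (0*0 - (-8)*7)
= 252
Area = |252|/2 = 126

126


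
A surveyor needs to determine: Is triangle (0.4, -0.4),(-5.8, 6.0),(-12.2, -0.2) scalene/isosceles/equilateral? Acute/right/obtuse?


Side lengths squared: AB^2=79.4, BC^2=79.4, CA^2=158.8
Sorted: [79.4, 79.4, 158.8]
By sides: Isosceles, By angles: Right

Isosceles, Right


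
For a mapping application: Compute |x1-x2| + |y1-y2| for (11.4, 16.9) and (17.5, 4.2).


|11.4-17.5| + |16.9-4.2| = 6.1 + 12.7 = 18.8

18.8


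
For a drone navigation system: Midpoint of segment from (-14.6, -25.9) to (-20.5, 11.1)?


M = (((-14.6)+(-20.5))/2, ((-25.9)+11.1)/2)
= (-17.55, -7.4)

(-17.55, -7.4)


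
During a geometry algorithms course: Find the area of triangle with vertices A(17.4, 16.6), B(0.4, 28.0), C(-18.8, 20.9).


Area = |x_A(y_B-y_C) + x_B(y_C-y_A) + x_C(y_A-y_B)|/2
= |123.54 + 1.72 + 214.32|/2
= 339.58/2 = 169.79

169.79


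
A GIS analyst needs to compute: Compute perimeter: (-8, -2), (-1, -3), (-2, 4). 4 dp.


Sides: (-8, -2)->(-1, -3): sqrt(50) = 7.071068, (-1, -3)->(-2, 4): sqrt(50) = 7.071068, (-2, 4)->(-8, -2): sqrt(72) = 8.485281
Sum = 22.627417
Perimeter = 22.6274

22.6274


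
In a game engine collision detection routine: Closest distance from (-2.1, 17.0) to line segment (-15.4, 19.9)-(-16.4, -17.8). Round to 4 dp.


Project P onto AB: t = 0.0675 (clamped to [0,1])
Closest point on segment: (-15.4675, 17.3546)
Distance: 13.3722

13.3722


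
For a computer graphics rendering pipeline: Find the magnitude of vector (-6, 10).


|u| = sqrt((-6)^2 + 10^2) = sqrt(136) = 11.6619

11.6619


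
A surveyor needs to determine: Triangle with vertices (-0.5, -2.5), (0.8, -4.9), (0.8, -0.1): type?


Side lengths squared: AB^2=7.45, BC^2=23.04, CA^2=7.45
Sorted: [7.45, 7.45, 23.04]
By sides: Isosceles, By angles: Obtuse

Isosceles, Obtuse


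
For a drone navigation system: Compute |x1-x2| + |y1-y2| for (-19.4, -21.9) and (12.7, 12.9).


|(-19.4)-12.7| + |(-21.9)-12.9| = 32.1 + 34.8 = 66.9

66.9


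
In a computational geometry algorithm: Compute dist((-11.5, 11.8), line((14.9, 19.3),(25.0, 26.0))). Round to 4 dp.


|cross product| = 101.13
|line direction| = sqrt(146.9) = 12.1202
Distance = 101.13/sqrt(146.9) = 8.3439

8.3439


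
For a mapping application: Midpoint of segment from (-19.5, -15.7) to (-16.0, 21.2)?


M = (((-19.5)+(-16))/2, ((-15.7)+21.2)/2)
= (-17.75, 2.75)

(-17.75, 2.75)


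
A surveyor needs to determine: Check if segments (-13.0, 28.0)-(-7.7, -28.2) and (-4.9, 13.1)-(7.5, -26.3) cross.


Cross products: d1=-134.38, d2=-622.44, d3=376.25, d4=864.31
d1*d2 < 0 and d3*d4 < 0? no

No, they don't intersect


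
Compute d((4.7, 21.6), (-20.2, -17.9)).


dx=-24.9, dy=-39.5
d^2 = (-24.9)^2 + (-39.5)^2 = 2180.26
d = sqrt(2180.26) = 46.6933

46.6933


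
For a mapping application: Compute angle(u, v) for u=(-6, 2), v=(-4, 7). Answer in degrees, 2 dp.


u.v = 38, |u| = sqrt(40) = 6.3246, |v| = sqrt(65) = 8.0623
cos(theta) = u.v/(|u||v|) = 38/sqrt(2600) = 0.745241
theta = acos(0.745241) = 41.82 degrees

41.82 degrees


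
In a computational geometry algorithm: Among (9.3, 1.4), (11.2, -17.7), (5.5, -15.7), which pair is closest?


d(P0,P1) = 19.1943, d(P0,P2) = 17.5171, d(P1,P2) = 6.0407
Closest: P1 and P2

Closest pair: (11.2, -17.7) and (5.5, -15.7), distance = 6.0407


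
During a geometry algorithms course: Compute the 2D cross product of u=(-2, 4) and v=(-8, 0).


u x v = u_x*v_y - u_y*v_x = (-2)*0 - 4*(-8)
= 0 - (-32) = 32

32


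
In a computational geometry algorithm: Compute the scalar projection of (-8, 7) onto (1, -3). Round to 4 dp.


u.v = -29, |v| = sqrt(10) = 3.1623
Scalar projection = u.v / |v| = -29 / sqrt(10) = -9.1706

-9.1706


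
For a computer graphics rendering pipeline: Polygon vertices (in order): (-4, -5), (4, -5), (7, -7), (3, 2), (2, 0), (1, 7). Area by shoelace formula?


Shoelace sum: ((-4)*(-5) - 4*(-5)) + (4*(-7) - 7*(-5)) + (7*2 - 3*(-7)) + (3*0 - 2*2) + (2*7 - 1*0) + (1*(-5) - (-4)*7)
= 115
Area = |115|/2 = 57.5

57.5


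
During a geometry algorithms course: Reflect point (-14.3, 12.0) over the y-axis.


Reflection over y-axis: (x,y) -> (-x,y)
(-14.3, 12) -> (14.3, 12)

(14.3, 12)


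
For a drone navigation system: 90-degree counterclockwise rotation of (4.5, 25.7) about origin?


90° CCW: (x,y) -> (-y, x)
(4.5,25.7) -> (-25.7, 4.5)

(-25.7, 4.5)


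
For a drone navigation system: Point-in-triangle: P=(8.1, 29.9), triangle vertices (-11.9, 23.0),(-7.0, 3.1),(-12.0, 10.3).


Cross products: AB x AP = 431.81, BC x BP = -242.72, CA x CP = -253.31
All same sign? no

No, outside


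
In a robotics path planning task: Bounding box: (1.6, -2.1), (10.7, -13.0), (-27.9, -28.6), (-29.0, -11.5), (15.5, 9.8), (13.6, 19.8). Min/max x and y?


x range: [-29, 15.5]
y range: [-28.6, 19.8]
Bounding box: (-29,-28.6) to (15.5,19.8)

(-29,-28.6) to (15.5,19.8)


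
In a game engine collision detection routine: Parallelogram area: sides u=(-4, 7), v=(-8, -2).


|u x v| = |(-4)*(-2) - 7*(-8)|
= |8 - (-56)| = 64

64


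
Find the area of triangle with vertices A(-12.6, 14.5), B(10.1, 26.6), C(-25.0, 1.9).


Area = |x_A(y_B-y_C) + x_B(y_C-y_A) + x_C(y_A-y_B)|/2
= |(-311.22) + (-127.26) + 302.5|/2
= 135.98/2 = 67.99

67.99


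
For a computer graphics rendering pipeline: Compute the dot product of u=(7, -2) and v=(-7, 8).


u . v = u_x*v_x + u_y*v_y = 7*(-7) + (-2)*8
= (-49) + (-16) = -65

-65


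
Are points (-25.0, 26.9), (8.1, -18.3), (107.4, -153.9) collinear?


Cross product: (8.1-(-25))*((-153.9)-26.9) - ((-18.3)-26.9)*(107.4-(-25))
= 0

Yes, collinear


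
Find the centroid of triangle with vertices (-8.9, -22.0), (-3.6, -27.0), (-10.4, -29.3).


Centroid = ((x_A+x_B+x_C)/3, (y_A+y_B+y_C)/3)
= (((-8.9)+(-3.6)+(-10.4))/3, ((-22)+(-27)+(-29.3))/3)
= (-7.6333, -26.1)

(-7.6333, -26.1)


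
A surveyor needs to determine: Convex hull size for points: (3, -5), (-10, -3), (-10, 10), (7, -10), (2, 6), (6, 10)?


Convex hull vertices (CCW): (-10, -3), (7, -10), (6, 10), (-10, 10)
Count = 4

4


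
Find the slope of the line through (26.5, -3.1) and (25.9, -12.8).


slope = (y2-y1)/(x2-x1) = ((-12.8)-(-3.1))/(25.9-26.5) = (-9.7)/(-0.6) = 16.1667

16.1667


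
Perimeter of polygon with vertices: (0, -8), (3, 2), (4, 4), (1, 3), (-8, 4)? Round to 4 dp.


Sides: (0, -8)->(3, 2): sqrt(109) = 10.440307, (3, 2)->(4, 4): sqrt(5) = 2.236068, (4, 4)->(1, 3): sqrt(10) = 3.162278, (1, 3)->(-8, 4): sqrt(82) = 9.055385, (-8, 4)->(0, -8): sqrt(208) = 14.422205
Sum = 39.316243
Perimeter = 39.3162

39.3162


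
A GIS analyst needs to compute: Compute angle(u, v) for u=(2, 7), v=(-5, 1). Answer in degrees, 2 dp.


u.v = -3, |u| = sqrt(53) = 7.2801, |v| = sqrt(26) = 5.099
cos(theta) = u.v/(|u||v|) = -3/sqrt(1378) = -0.080816
theta = acos(-0.080816) = 94.64 degrees

94.64 degrees


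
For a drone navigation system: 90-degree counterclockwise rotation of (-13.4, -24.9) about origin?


90° CCW: (x,y) -> (-y, x)
(-13.4,-24.9) -> (24.9, -13.4)

(24.9, -13.4)


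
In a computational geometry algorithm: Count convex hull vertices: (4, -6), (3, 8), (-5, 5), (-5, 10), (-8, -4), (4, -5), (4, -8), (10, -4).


Convex hull vertices (CCW): (-8, -4), (4, -8), (10, -4), (3, 8), (-5, 10)
Count = 5

5


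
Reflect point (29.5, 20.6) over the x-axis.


Reflection over x-axis: (x,y) -> (x,-y)
(29.5, 20.6) -> (29.5, -20.6)

(29.5, -20.6)


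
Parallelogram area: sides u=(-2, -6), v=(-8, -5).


|u x v| = |(-2)*(-5) - (-6)*(-8)|
= |10 - 48| = 38

38


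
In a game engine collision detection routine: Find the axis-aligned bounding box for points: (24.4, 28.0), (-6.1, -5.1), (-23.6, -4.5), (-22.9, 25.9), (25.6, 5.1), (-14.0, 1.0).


x range: [-23.6, 25.6]
y range: [-5.1, 28]
Bounding box: (-23.6,-5.1) to (25.6,28)

(-23.6,-5.1) to (25.6,28)


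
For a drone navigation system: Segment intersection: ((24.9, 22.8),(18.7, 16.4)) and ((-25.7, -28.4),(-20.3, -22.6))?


Cross products: d1=-17, d2=-15.6, d3=-6.4, d4=-7.8
d1*d2 < 0 and d3*d4 < 0? no

No, they don't intersect


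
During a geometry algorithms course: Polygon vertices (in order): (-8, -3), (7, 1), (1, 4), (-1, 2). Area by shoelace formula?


Shoelace sum: ((-8)*1 - 7*(-3)) + (7*4 - 1*1) + (1*2 - (-1)*4) + ((-1)*(-3) - (-8)*2)
= 65
Area = |65|/2 = 32.5

32.5


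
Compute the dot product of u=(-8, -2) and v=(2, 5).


u . v = u_x*v_x + u_y*v_y = (-8)*2 + (-2)*5
= (-16) + (-10) = -26

-26


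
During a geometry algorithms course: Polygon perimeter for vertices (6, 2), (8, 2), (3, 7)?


Sides: (6, 2)->(8, 2): sqrt(4) = 2, (8, 2)->(3, 7): sqrt(50) = 7.071068, (3, 7)->(6, 2): sqrt(34) = 5.830952
Sum = 14.90202
Perimeter = 14.902

14.902


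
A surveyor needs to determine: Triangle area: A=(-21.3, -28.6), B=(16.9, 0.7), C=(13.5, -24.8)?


Area = |x_A(y_B-y_C) + x_B(y_C-y_A) + x_C(y_A-y_B)|/2
= |(-543.15) + 64.22 + (-395.55)|/2
= 874.48/2 = 437.24

437.24


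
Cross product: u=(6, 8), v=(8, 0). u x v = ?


u x v = u_x*v_y - u_y*v_x = 6*0 - 8*8
= 0 - 64 = -64

-64


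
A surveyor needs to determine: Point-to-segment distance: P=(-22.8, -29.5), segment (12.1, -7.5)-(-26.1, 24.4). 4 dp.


Project P onto AB: t = 0.2549 (clamped to [0,1])
Closest point on segment: (2.3623, 0.6317)
Distance: 39.2564

39.2564


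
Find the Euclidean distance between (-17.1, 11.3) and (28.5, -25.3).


dx=45.6, dy=-36.6
d^2 = 45.6^2 + (-36.6)^2 = 3418.92
d = sqrt(3418.92) = 58.4715

58.4715


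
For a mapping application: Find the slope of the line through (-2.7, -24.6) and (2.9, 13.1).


slope = (y2-y1)/(x2-x1) = (13.1-(-24.6))/(2.9-(-2.7)) = 37.7/5.6 = 6.7321

6.7321


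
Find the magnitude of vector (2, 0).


|u| = sqrt(2^2 + 0^2) = sqrt(4) = 2

2


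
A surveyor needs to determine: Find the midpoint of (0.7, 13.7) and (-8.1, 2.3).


M = ((0.7+(-8.1))/2, (13.7+2.3)/2)
= (-3.7, 8)

(-3.7, 8)


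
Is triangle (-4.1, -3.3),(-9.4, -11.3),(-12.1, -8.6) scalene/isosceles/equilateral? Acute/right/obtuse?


Side lengths squared: AB^2=92.09, BC^2=14.58, CA^2=92.09
Sorted: [14.58, 92.09, 92.09]
By sides: Isosceles, By angles: Acute

Isosceles, Acute


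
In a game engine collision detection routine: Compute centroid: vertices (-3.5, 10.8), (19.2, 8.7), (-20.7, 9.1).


Centroid = ((x_A+x_B+x_C)/3, (y_A+y_B+y_C)/3)
= (((-3.5)+19.2+(-20.7))/3, (10.8+8.7+9.1)/3)
= (-1.6667, 9.5333)

(-1.6667, 9.5333)


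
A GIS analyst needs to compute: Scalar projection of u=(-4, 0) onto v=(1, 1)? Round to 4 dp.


u.v = -4, |v| = sqrt(2) = 1.4142
Scalar projection = u.v / |v| = -4 / sqrt(2) = -2.8284

-2.8284


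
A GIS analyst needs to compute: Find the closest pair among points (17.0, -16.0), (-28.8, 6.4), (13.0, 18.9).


d(P0,P1) = 50.9843, d(P0,P2) = 35.1285, d(P1,P2) = 43.629
Closest: P0 and P2

Closest pair: (17.0, -16.0) and (13.0, 18.9), distance = 35.1285


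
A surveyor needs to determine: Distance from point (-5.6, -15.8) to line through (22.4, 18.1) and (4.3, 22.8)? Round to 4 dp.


|cross product| = 745.19
|line direction| = sqrt(349.7) = 18.7003
Distance = 745.19/sqrt(349.7) = 39.8492

39.8492


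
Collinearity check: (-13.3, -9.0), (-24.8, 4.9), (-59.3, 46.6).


Cross product: ((-24.8)-(-13.3))*(46.6-(-9)) - (4.9-(-9))*((-59.3)-(-13.3))
= 0

Yes, collinear


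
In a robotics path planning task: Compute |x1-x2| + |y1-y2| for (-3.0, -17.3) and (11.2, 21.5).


|(-3)-11.2| + |(-17.3)-21.5| = 14.2 + 38.8 = 53

53


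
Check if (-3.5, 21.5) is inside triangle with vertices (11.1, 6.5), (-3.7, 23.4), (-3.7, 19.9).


Cross products: AB x AP = 24.74, BC x BP = 0.7, CA x CP = 26.36
All same sign? yes

Yes, inside


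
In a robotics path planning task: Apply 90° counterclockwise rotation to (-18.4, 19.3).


90° CCW: (x,y) -> (-y, x)
(-18.4,19.3) -> (-19.3, -18.4)

(-19.3, -18.4)


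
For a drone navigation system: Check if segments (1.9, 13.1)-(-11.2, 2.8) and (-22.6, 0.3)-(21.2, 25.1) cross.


Cross products: d1=-46.96, d2=-173.22, d3=-84.67, d4=41.59
d1*d2 < 0 and d3*d4 < 0? no

No, they don't intersect


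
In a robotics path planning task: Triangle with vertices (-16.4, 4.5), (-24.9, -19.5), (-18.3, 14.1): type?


Side lengths squared: AB^2=648.25, BC^2=1172.52, CA^2=95.77
Sorted: [95.77, 648.25, 1172.52]
By sides: Scalene, By angles: Obtuse

Scalene, Obtuse


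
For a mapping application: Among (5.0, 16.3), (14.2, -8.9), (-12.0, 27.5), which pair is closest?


d(P0,P1) = 26.8269, d(P0,P2) = 20.3578, d(P1,P2) = 44.8486
Closest: P0 and P2

Closest pair: (5.0, 16.3) and (-12.0, 27.5), distance = 20.3578


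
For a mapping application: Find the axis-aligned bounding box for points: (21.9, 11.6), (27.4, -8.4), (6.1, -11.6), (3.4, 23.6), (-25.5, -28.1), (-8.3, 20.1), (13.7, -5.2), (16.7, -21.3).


x range: [-25.5, 27.4]
y range: [-28.1, 23.6]
Bounding box: (-25.5,-28.1) to (27.4,23.6)

(-25.5,-28.1) to (27.4,23.6)


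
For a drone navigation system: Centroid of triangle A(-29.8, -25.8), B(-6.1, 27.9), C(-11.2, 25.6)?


Centroid = ((x_A+x_B+x_C)/3, (y_A+y_B+y_C)/3)
= (((-29.8)+(-6.1)+(-11.2))/3, ((-25.8)+27.9+25.6)/3)
= (-15.7, 9.2333)

(-15.7, 9.2333)


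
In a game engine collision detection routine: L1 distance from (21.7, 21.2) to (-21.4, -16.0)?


|21.7-(-21.4)| + |21.2-(-16)| = 43.1 + 37.2 = 80.3

80.3


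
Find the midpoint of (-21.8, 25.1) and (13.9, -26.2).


M = (((-21.8)+13.9)/2, (25.1+(-26.2))/2)
= (-3.95, -0.55)

(-3.95, -0.55)


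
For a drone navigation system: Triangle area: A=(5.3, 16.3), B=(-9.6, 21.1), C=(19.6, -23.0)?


Area = |x_A(y_B-y_C) + x_B(y_C-y_A) + x_C(y_A-y_B)|/2
= |233.73 + 377.28 + (-94.08)|/2
= 516.93/2 = 258.465

258.465


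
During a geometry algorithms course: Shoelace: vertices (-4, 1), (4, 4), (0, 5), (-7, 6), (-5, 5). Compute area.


Shoelace sum: ((-4)*4 - 4*1) + (4*5 - 0*4) + (0*6 - (-7)*5) + ((-7)*5 - (-5)*6) + ((-5)*1 - (-4)*5)
= 45
Area = |45|/2 = 22.5

22.5


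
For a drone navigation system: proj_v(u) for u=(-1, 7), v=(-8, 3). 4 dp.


u.v = 29, |v| = sqrt(73) = 8.544
Scalar projection = u.v / |v| = 29 / sqrt(73) = 3.3942

3.3942


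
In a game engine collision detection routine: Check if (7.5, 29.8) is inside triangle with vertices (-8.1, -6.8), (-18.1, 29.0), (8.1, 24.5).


Cross products: AB x AP = -924.48, BC x BP = 136.16, CA x CP = -104.64
All same sign? no

No, outside


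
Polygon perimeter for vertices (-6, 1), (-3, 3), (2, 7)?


Sides: (-6, 1)->(-3, 3): sqrt(13) = 3.605551, (-3, 3)->(2, 7): sqrt(41) = 6.403124, (2, 7)->(-6, 1): sqrt(100) = 10
Sum = 20.008675
Perimeter = 20.0087

20.0087


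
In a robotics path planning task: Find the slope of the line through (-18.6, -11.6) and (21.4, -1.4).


slope = (y2-y1)/(x2-x1) = ((-1.4)-(-11.6))/(21.4-(-18.6)) = 10.2/40 = 0.255

0.255


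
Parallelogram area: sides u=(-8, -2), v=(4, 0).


|u x v| = |(-8)*0 - (-2)*4|
= |0 - (-8)| = 8

8


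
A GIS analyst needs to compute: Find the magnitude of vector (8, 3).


|u| = sqrt(8^2 + 3^2) = sqrt(73) = 8.544

8.544


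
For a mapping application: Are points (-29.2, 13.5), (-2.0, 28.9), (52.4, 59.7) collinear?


Cross product: ((-2)-(-29.2))*(59.7-13.5) - (28.9-13.5)*(52.4-(-29.2))
= 0

Yes, collinear


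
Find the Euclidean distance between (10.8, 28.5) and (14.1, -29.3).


dx=3.3, dy=-57.8
d^2 = 3.3^2 + (-57.8)^2 = 3351.73
d = sqrt(3351.73) = 57.8941

57.8941


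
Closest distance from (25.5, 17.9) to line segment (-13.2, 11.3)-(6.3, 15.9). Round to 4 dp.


Project P onto AB: t = 1 (clamped to [0,1])
Closest point on segment: (6.3, 15.9)
Distance: 19.3039

19.3039


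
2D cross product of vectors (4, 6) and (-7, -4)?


u x v = u_x*v_y - u_y*v_x = 4*(-4) - 6*(-7)
= (-16) - (-42) = 26

26


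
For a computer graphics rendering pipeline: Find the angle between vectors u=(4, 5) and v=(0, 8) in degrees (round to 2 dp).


u.v = 40, |u| = sqrt(41) = 6.4031, |v| = sqrt(64) = 8
cos(theta) = u.v/(|u||v|) = 40/sqrt(2624) = 0.780869
theta = acos(0.780869) = 38.66 degrees

38.66 degrees


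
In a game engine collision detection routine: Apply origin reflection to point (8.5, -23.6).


Reflection over origin: (x,y) -> (-x,-y)
(8.5, -23.6) -> (-8.5, 23.6)

(-8.5, 23.6)


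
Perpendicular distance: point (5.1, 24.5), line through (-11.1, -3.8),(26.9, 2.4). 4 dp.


|cross product| = 974.96
|line direction| = sqrt(1482.44) = 38.5025
Distance = 974.96/sqrt(1482.44) = 25.322

25.322


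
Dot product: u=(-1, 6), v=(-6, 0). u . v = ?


u . v = u_x*v_x + u_y*v_y = (-1)*(-6) + 6*0
= 6 + 0 = 6

6


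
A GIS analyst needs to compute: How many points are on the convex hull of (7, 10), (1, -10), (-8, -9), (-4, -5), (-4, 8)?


Convex hull vertices (CCW): (-8, -9), (1, -10), (7, 10), (-4, 8)
Count = 4

4


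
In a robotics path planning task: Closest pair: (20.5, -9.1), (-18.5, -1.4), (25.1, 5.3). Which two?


d(P0,P1) = 39.7529, d(P0,P2) = 15.1169, d(P1,P2) = 44.1118
Closest: P0 and P2

Closest pair: (20.5, -9.1) and (25.1, 5.3), distance = 15.1169


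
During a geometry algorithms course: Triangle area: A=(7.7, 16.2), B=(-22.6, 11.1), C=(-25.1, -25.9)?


Area = |x_A(y_B-y_C) + x_B(y_C-y_A) + x_C(y_A-y_B)|/2
= |284.9 + 951.46 + (-128.01)|/2
= 1108.35/2 = 554.175

554.175


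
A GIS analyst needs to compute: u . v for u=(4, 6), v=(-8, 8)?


u . v = u_x*v_x + u_y*v_y = 4*(-8) + 6*8
= (-32) + 48 = 16

16


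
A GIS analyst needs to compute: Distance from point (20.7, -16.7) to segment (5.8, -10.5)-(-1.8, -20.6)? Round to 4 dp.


Project P onto AB: t = 0 (clamped to [0,1])
Closest point on segment: (5.8, -10.5)
Distance: 16.1385

16.1385


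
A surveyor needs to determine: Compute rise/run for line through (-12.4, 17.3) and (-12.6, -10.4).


slope = (y2-y1)/(x2-x1) = ((-10.4)-17.3)/((-12.6)-(-12.4)) = (-27.7)/(-0.2) = 138.5

138.5


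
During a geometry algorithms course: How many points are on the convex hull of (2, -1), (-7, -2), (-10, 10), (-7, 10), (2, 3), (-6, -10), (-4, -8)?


Convex hull vertices (CCW): (-10, 10), (-6, -10), (-4, -8), (2, -1), (2, 3), (-7, 10)
Count = 6

6


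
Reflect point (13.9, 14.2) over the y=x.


Reflection over y=x: (x,y) -> (y,x)
(13.9, 14.2) -> (14.2, 13.9)

(14.2, 13.9)


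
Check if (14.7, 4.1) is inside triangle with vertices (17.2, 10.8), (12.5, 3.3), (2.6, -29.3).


Cross products: AB x AP = 12.74, BC x BP = 63.8, CA x CP = 2.43
All same sign? yes

Yes, inside


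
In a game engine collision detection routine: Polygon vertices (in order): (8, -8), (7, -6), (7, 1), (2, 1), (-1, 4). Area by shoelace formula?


Shoelace sum: (8*(-6) - 7*(-8)) + (7*1 - 7*(-6)) + (7*1 - 2*1) + (2*4 - (-1)*1) + ((-1)*(-8) - 8*4)
= 47
Area = |47|/2 = 23.5

23.5


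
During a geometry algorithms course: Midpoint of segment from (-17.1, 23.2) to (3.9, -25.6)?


M = (((-17.1)+3.9)/2, (23.2+(-25.6))/2)
= (-6.6, -1.2)

(-6.6, -1.2)


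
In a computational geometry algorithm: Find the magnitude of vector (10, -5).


|u| = sqrt(10^2 + (-5)^2) = sqrt(125) = 11.1803

11.1803


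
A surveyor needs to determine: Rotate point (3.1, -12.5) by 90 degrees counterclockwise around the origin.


90° CCW: (x,y) -> (-y, x)
(3.1,-12.5) -> (12.5, 3.1)

(12.5, 3.1)


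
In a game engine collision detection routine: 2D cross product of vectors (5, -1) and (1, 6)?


u x v = u_x*v_y - u_y*v_x = 5*6 - (-1)*1
= 30 - (-1) = 31

31


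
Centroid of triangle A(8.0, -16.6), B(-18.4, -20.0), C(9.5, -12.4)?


Centroid = ((x_A+x_B+x_C)/3, (y_A+y_B+y_C)/3)
= ((8+(-18.4)+9.5)/3, ((-16.6)+(-20)+(-12.4))/3)
= (-0.3, -16.3333)

(-0.3, -16.3333)


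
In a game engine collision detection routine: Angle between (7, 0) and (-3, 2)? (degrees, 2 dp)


u.v = -21, |u| = sqrt(49) = 7, |v| = sqrt(13) = 3.6056
cos(theta) = u.v/(|u||v|) = -21/sqrt(637) = -0.83205
theta = acos(-0.83205) = 146.31 degrees

146.31 degrees


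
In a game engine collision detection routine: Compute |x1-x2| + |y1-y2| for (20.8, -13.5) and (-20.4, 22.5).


|20.8-(-20.4)| + |(-13.5)-22.5| = 41.2 + 36 = 77.2

77.2


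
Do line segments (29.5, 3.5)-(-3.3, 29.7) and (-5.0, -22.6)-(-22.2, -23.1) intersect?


Cross products: d1=-431.67, d2=-898.71, d3=1759.98, d4=2227.02
d1*d2 < 0 and d3*d4 < 0? no

No, they don't intersect


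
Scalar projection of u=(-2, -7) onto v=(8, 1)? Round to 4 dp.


u.v = -23, |v| = sqrt(65) = 8.0623
Scalar projection = u.v / |v| = -23 / sqrt(65) = -2.8528

-2.8528


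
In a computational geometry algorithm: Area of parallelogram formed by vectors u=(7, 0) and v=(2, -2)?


|u x v| = |7*(-2) - 0*2|
= |(-14) - 0| = 14

14


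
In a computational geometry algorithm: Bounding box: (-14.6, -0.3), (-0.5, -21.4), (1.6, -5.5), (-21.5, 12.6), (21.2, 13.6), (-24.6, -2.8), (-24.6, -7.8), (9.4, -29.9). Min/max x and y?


x range: [-24.6, 21.2]
y range: [-29.9, 13.6]
Bounding box: (-24.6,-29.9) to (21.2,13.6)

(-24.6,-29.9) to (21.2,13.6)


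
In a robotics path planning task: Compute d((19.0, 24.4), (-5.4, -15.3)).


dx=-24.4, dy=-39.7
d^2 = (-24.4)^2 + (-39.7)^2 = 2171.45
d = sqrt(2171.45) = 46.5988

46.5988


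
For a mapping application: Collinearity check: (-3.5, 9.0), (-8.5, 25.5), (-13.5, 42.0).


Cross product: ((-8.5)-(-3.5))*(42-9) - (25.5-9)*((-13.5)-(-3.5))
= 0

Yes, collinear


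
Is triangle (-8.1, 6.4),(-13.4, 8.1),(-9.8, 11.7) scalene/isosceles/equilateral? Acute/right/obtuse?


Side lengths squared: AB^2=30.98, BC^2=25.92, CA^2=30.98
Sorted: [25.92, 30.98, 30.98]
By sides: Isosceles, By angles: Acute

Isosceles, Acute


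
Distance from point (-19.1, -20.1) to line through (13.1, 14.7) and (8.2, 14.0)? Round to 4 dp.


|cross product| = 147.98
|line direction| = sqrt(24.5) = 4.9497
Distance = 147.98/sqrt(24.5) = 29.8965

29.8965


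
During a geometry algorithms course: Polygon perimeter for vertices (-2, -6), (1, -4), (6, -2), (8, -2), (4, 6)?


Sides: (-2, -6)->(1, -4): sqrt(13) = 3.605551, (1, -4)->(6, -2): sqrt(29) = 5.385165, (6, -2)->(8, -2): sqrt(4) = 2, (8, -2)->(4, 6): sqrt(80) = 8.944272, (4, 6)->(-2, -6): sqrt(180) = 13.416408
Sum = 33.351396
Perimeter = 33.3514

33.3514


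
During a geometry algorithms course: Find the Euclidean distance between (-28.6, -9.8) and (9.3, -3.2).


dx=37.9, dy=6.6
d^2 = 37.9^2 + 6.6^2 = 1479.97
d = sqrt(1479.97) = 38.4704

38.4704


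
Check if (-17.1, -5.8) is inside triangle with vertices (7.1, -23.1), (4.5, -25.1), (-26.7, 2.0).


Cross products: AB x AP = -93.38, BC x BP = -16.8, CA x CP = -22.68
All same sign? yes

Yes, inside


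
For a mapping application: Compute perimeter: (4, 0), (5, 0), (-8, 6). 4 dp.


Sides: (4, 0)->(5, 0): sqrt(1) = 1, (5, 0)->(-8, 6): sqrt(205) = 14.317821, (-8, 6)->(4, 0): sqrt(180) = 13.416408
Sum = 28.734229
Perimeter = 28.7342

28.7342


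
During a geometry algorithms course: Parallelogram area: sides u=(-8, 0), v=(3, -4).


|u x v| = |(-8)*(-4) - 0*3|
= |32 - 0| = 32

32


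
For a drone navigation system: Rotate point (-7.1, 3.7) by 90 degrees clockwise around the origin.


90° CW: (x,y) -> (y, -x)
(-7.1,3.7) -> (3.7, 7.1)

(3.7, 7.1)


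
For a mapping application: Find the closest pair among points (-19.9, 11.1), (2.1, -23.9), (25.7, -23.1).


d(P0,P1) = 41.3401, d(P0,P2) = 57, d(P1,P2) = 23.6136
Closest: P1 and P2

Closest pair: (2.1, -23.9) and (25.7, -23.1), distance = 23.6136


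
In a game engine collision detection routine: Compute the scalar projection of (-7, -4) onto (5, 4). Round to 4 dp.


u.v = -51, |v| = sqrt(41) = 6.4031
Scalar projection = u.v / |v| = -51 / sqrt(41) = -7.9649

-7.9649


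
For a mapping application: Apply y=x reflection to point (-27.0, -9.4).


Reflection over y=x: (x,y) -> (y,x)
(-27, -9.4) -> (-9.4, -27)

(-9.4, -27)


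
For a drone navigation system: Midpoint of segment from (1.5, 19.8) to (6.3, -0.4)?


M = ((1.5+6.3)/2, (19.8+(-0.4))/2)
= (3.9, 9.7)

(3.9, 9.7)


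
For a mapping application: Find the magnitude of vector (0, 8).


|u| = sqrt(0^2 + 8^2) = sqrt(64) = 8

8


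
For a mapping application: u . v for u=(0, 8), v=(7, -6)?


u . v = u_x*v_x + u_y*v_y = 0*7 + 8*(-6)
= 0 + (-48) = -48

-48


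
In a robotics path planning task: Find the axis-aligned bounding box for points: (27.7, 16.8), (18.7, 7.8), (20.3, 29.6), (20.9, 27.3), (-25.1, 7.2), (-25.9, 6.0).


x range: [-25.9, 27.7]
y range: [6, 29.6]
Bounding box: (-25.9,6) to (27.7,29.6)

(-25.9,6) to (27.7,29.6)


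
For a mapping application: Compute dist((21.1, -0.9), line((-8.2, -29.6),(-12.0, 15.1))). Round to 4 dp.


|cross product| = 1418.77
|line direction| = sqrt(2012.53) = 44.8612
Distance = 1418.77/sqrt(2012.53) = 31.6257

31.6257


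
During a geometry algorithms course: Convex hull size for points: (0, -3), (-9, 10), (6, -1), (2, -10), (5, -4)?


Convex hull vertices (CCW): (-9, 10), (2, -10), (5, -4), (6, -1)
Count = 4

4


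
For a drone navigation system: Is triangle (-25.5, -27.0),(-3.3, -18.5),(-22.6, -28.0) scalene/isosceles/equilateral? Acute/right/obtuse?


Side lengths squared: AB^2=565.09, BC^2=462.74, CA^2=9.41
Sorted: [9.41, 462.74, 565.09]
By sides: Scalene, By angles: Obtuse

Scalene, Obtuse


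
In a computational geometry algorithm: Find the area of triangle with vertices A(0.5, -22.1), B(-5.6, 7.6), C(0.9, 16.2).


Area = |x_A(y_B-y_C) + x_B(y_C-y_A) + x_C(y_A-y_B)|/2
= |(-4.3) + (-214.48) + (-26.73)|/2
= 245.51/2 = 122.755

122.755


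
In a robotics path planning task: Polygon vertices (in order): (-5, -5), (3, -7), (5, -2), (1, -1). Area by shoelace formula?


Shoelace sum: ((-5)*(-7) - 3*(-5)) + (3*(-2) - 5*(-7)) + (5*(-1) - 1*(-2)) + (1*(-5) - (-5)*(-1))
= 66
Area = |66|/2 = 33

33


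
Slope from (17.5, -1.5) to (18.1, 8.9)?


slope = (y2-y1)/(x2-x1) = (8.9-(-1.5))/(18.1-17.5) = 10.4/0.6 = 17.3333

17.3333


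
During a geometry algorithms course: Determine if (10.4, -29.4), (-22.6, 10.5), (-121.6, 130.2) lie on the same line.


Cross product: ((-22.6)-10.4)*(130.2-(-29.4)) - (10.5-(-29.4))*((-121.6)-10.4)
= 0

Yes, collinear


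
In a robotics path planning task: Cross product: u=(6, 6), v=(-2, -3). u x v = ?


u x v = u_x*v_y - u_y*v_x = 6*(-3) - 6*(-2)
= (-18) - (-12) = -6

-6


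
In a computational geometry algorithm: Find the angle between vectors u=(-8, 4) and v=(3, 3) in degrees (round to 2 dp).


u.v = -12, |u| = sqrt(80) = 8.9443, |v| = sqrt(18) = 4.2426
cos(theta) = u.v/(|u||v|) = -12/sqrt(1440) = -0.316228
theta = acos(-0.316228) = 108.43 degrees

108.43 degrees


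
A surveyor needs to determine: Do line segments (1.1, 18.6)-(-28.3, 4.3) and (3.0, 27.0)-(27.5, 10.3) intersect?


Cross products: d1=-237.53, d2=-1078.86, d3=-219.79, d4=621.54
d1*d2 < 0 and d3*d4 < 0? no

No, they don't intersect


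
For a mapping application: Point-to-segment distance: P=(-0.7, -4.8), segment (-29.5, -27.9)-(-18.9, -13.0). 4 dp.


Project P onto AB: t = 1 (clamped to [0,1])
Closest point on segment: (-18.9, -13)
Distance: 19.962

19.962


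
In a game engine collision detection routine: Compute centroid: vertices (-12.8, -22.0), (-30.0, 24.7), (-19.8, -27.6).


Centroid = ((x_A+x_B+x_C)/3, (y_A+y_B+y_C)/3)
= (((-12.8)+(-30)+(-19.8))/3, ((-22)+24.7+(-27.6))/3)
= (-20.8667, -8.3)

(-20.8667, -8.3)


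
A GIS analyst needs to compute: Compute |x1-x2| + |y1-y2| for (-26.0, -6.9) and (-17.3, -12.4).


|(-26)-(-17.3)| + |(-6.9)-(-12.4)| = 8.7 + 5.5 = 14.2

14.2


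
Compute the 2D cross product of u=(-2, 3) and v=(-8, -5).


u x v = u_x*v_y - u_y*v_x = (-2)*(-5) - 3*(-8)
= 10 - (-24) = 34

34


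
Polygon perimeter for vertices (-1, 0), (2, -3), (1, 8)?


Sides: (-1, 0)->(2, -3): sqrt(18) = 4.242641, (2, -3)->(1, 8): sqrt(122) = 11.045361, (1, 8)->(-1, 0): sqrt(68) = 8.246211
Sum = 23.534213
Perimeter = 23.5342

23.5342


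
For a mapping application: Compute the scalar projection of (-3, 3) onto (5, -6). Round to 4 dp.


u.v = -33, |v| = sqrt(61) = 7.8102
Scalar projection = u.v / |v| = -33 / sqrt(61) = -4.2252

-4.2252


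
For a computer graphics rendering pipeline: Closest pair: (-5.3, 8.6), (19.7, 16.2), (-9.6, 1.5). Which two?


d(P0,P1) = 26.1297, d(P0,P2) = 8.3006, d(P1,P2) = 32.7808
Closest: P0 and P2

Closest pair: (-5.3, 8.6) and (-9.6, 1.5), distance = 8.3006


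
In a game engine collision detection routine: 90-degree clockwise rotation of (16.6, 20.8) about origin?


90° CW: (x,y) -> (y, -x)
(16.6,20.8) -> (20.8, -16.6)

(20.8, -16.6)


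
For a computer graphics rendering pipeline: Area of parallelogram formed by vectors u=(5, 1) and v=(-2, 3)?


|u x v| = |5*3 - 1*(-2)|
= |15 - (-2)| = 17

17


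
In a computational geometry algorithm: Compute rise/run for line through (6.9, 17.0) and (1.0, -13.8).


slope = (y2-y1)/(x2-x1) = ((-13.8)-17)/(1-6.9) = (-30.8)/(-5.9) = 5.2203

5.2203


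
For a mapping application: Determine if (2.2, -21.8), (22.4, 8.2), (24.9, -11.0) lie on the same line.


Cross product: (22.4-2.2)*((-11)-(-21.8)) - (8.2-(-21.8))*(24.9-2.2)
= -462.84

No, not collinear


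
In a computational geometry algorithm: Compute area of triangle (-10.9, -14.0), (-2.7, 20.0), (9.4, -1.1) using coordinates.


Area = |x_A(y_B-y_C) + x_B(y_C-y_A) + x_C(y_A-y_B)|/2
= |(-229.99) + (-34.83) + (-319.6)|/2
= 584.42/2 = 292.21

292.21


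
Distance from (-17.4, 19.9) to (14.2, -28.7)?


dx=31.6, dy=-48.6
d^2 = 31.6^2 + (-48.6)^2 = 3360.52
d = sqrt(3360.52) = 57.97

57.97


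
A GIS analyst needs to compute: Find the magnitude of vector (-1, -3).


|u| = sqrt((-1)^2 + (-3)^2) = sqrt(10) = 3.1623

3.1623


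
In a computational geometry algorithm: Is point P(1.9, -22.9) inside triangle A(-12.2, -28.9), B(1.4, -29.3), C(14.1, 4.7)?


Cross products: AB x AP = 87.24, BC x BP = 64.28, CA x CP = 315.96
All same sign? yes

Yes, inside


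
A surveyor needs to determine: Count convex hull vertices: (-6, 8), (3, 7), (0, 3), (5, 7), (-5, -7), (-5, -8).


Convex hull vertices (CCW): (-6, 8), (-5, -8), (5, 7)
Count = 3

3


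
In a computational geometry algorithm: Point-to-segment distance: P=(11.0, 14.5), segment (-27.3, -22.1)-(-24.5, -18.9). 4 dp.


Project P onto AB: t = 1 (clamped to [0,1])
Closest point on segment: (-24.5, -18.9)
Distance: 48.7423

48.7423


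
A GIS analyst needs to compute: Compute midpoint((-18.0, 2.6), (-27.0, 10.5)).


M = (((-18)+(-27))/2, (2.6+10.5)/2)
= (-22.5, 6.55)

(-22.5, 6.55)


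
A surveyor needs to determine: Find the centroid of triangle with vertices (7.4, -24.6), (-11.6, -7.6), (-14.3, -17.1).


Centroid = ((x_A+x_B+x_C)/3, (y_A+y_B+y_C)/3)
= ((7.4+(-11.6)+(-14.3))/3, ((-24.6)+(-7.6)+(-17.1))/3)
= (-6.1667, -16.4333)

(-6.1667, -16.4333)


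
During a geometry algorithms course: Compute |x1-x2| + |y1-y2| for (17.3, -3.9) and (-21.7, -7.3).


|17.3-(-21.7)| + |(-3.9)-(-7.3)| = 39 + 3.4 = 42.4

42.4


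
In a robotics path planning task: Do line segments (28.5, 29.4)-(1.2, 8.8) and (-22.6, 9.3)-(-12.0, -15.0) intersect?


Cross products: d1=1454.79, d2=573.04, d3=-503.93, d4=377.82
d1*d2 < 0 and d3*d4 < 0? no

No, they don't intersect
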